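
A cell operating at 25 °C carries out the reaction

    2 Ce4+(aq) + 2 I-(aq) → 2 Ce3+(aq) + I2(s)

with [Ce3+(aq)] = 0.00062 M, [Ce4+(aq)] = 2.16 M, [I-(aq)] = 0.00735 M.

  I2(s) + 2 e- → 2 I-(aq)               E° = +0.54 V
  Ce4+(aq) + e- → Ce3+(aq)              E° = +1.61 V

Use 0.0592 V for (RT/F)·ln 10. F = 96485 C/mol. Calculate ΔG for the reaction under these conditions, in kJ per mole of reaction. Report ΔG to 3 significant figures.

−223 kJ/mol

With Ce⁴⁺/Ce³⁺ reduced at the cathode, E°cell = +1.61 − (+0.54) = +1.07 V and n = 2.
The reaction quotient is [Ce3+(aq)]^2 / ([Ce4+(aq)]^2·[I-(aq)]^2) = 0.00153; by Nernst, E = +1.07 − (0.0592/2)(−2.817) = +1.1534 V.
ΔG = −nFE = −(2)(96485)(+1.1534) J/mol = −223 kJ/mol.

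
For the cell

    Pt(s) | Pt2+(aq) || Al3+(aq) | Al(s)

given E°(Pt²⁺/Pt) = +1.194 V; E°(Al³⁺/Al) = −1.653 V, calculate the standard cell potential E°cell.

By convention the left-hand electrode in cell notation is the anode (oxidation) and the right-hand electrode is the cathode (reduction).
E°cell = E°(right) − E°(left) = −1.653 − (+1.194) = −2.847 V.
The negative sign shows that, as written, the cell would require an external voltage to drive the reaction.

−2.847 V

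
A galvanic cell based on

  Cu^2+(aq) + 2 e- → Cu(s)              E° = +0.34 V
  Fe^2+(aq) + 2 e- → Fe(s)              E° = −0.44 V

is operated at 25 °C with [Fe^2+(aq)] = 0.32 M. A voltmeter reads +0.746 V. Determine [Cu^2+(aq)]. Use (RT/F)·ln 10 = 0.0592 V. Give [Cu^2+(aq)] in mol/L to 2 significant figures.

The Cu²⁺/Cu couple has the larger reduction potential, so it is the cathode: E°cell = +0.34 − (−0.44) = +0.78 V and n = 2.
From the Nernst equation, log Q = n(E° − E)/0.0592 = 2·(+0.78 − (+0.746))/0.0592 = 1.149.
Balancing electrons gives Cu^2+(aq) + Fe(s) → Cu(s) + Fe^2+(aq); thus Q = [Fe^2+(aq)] / [Cu^2+(aq)].
Isolating [Cu^2+(aq)] in Q = 10^{1.149} yields log [Cu^2+(aq)] = −1.644, i.e. 0.023 M.

0.023 M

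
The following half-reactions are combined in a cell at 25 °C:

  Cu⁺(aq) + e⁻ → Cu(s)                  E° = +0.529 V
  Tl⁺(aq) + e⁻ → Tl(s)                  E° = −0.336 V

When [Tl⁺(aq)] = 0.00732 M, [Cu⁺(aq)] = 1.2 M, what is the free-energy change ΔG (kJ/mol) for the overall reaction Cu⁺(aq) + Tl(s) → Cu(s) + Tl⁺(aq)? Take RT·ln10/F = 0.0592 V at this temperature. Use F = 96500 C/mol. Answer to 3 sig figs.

−96.1 kJ/mol

With Cu⁺/Cu reduced at the cathode, E°cell = +0.529 − (−0.336) = +0.865 V and n = 1.
The reaction quotient is [Tl⁺(aq)] / [Cu⁺(aq)] = 0.0061; by Nernst, E = +0.865 − (0.0592/1)(−2.215) = +0.9961 V.
Finally ΔG = −nFE = −(1)(96500 C/mol)(+0.9961 V) = −96.1 kJ/mol.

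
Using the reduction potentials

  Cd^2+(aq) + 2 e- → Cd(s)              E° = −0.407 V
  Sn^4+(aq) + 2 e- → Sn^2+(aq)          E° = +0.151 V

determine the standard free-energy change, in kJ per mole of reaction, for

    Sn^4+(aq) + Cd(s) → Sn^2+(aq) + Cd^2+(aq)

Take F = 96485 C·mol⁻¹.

In the reaction as written Sn^4+(aq) is reduced, so the Sn⁴⁺/Sn²⁺ couple is the cathode and Cd²⁺/Cd is the anode.
E°cell = +0.151 − (−0.407) = +0.558 V; balancing electrons gives n = 2.
ΔG° = −nFE°cell = −(2)(96485)(+0.558) J/mol = −108 kJ/mol.

−108 kJ/mol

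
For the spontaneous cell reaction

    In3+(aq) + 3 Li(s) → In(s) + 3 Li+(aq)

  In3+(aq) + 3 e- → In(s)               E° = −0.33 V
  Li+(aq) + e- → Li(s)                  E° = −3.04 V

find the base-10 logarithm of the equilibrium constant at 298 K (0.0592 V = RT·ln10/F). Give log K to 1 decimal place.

log K = 137.3

The In³⁺/In couple is reduced (cathode); E°cell = −0.33 − (−3.04) = +2.71 V with n = 3.
At equilibrium E = 0, so log K = nE°cell / 0.0592 = (3)(+2.71) / 0.0592 = 137.3.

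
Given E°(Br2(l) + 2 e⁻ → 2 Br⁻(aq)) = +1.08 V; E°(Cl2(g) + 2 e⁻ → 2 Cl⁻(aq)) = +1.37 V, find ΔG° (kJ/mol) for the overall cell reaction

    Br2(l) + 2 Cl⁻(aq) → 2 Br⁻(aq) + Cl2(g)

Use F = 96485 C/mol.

In the reaction as written Br2(l) is reduced, so the Br₂/Br⁻ couple is the cathode and Cl₂/Cl⁻ is the anode.
E°cell = +1.08 − (+1.37) = −0.29 V; balancing electrons gives n = 2.
ΔG° = −nFE°cell = −(2)(96485)(−0.29) J/mol = +56.0 kJ/mol.

+56.0 kJ/mol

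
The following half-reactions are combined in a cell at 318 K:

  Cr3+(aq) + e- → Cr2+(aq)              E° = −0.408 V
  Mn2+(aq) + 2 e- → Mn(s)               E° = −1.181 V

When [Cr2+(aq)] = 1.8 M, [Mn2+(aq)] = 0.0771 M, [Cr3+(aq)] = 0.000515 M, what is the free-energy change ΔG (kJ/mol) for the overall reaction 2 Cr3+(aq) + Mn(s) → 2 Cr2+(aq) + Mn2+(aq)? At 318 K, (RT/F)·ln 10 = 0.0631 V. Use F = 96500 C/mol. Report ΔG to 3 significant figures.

The standard cell potential is −0.408 − (−1.181) = +0.773 V, with n = 2 electrons in the balanced equation.
Here Q = ([Cr2+(aq)]^2·[Mn2+(aq)]) / [Cr3+(aq)]^2 = 9.42×10^5 (log Q = 5.974), giving E = +0.773 − (0.0631/2)·(5.974) = +0.5845 V.
ΔG = −nFE = −(2)(96500)(+0.5845) J/mol = −113 kJ/mol.

−113 kJ/mol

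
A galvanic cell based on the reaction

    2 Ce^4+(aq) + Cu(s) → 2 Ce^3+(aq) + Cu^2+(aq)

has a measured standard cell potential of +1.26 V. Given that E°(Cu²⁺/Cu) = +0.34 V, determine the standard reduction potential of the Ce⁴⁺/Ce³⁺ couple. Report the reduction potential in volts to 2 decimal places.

+1.60 V

In the reaction as written the Ce⁴⁺/Ce³⁺ couple is reduced (cathode) and Cu²⁺/Cu is oxidized (anode), so E°cell = E°(Ce⁴⁺/Ce³⁺) − E°(Cu²⁺/Cu).
E°(Ce⁴⁺/Ce³⁺) = E°cell + E°(anode) = +1.26 + (+0.34) = +1.60 V.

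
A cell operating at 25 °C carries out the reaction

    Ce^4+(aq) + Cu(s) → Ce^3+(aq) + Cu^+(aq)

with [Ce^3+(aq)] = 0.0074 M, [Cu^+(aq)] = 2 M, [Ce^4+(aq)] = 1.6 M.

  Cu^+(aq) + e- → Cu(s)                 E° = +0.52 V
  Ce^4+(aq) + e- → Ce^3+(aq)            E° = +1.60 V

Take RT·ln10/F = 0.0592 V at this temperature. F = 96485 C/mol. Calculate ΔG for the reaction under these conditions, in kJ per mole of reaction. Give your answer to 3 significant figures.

−116 kJ/mol

E°cell = +1.60 − (+0.52) = +1.08 V; the balanced reaction transfers n = 1 electron.
Q = ([Ce^3+(aq)]·[Cu^+(aq)]) / [Ce^4+(aq)] = 0.00925, so log Q = −2.034 and E = +1.08 − (0.0592/1)(−2.034) = +1.2004 V.
Finally ΔG = −nFE = −(1)(96485 C/mol)(+1.2004 V) = −116 kJ/mol.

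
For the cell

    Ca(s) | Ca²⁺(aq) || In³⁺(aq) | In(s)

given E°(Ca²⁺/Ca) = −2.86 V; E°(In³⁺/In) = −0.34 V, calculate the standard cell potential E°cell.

By convention the left-hand electrode in cell notation is the anode (oxidation) and the right-hand electrode is the cathode (reduction).
E°cell = E°(right) − E°(left) = −0.34 − (−2.86) = +2.52 V.

+2.52 V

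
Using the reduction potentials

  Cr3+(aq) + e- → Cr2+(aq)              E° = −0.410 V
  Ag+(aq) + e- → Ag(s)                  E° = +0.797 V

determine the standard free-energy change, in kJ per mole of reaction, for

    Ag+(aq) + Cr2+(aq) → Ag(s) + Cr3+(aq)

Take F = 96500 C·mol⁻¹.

In the reaction as written Ag+(aq) is reduced, so the Ag⁺/Ag couple is the cathode and Cr³⁺/Cr²⁺ is the anode.
E°cell = +0.797 − (−0.410) = +1.207 V; balancing electrons gives n = 1.
ΔG° = −nFE°cell = −(1)(96500)(+1.207) J/mol = −116 kJ/mol.

−116 kJ/mol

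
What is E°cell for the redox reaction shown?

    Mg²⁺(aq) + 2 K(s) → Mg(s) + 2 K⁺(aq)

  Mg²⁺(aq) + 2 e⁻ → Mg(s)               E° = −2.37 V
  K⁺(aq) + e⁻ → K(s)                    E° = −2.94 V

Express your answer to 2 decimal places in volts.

Mg²⁺(aq) gains electrons, so the Mg²⁺/Mg couple is the cathode; the K⁺/K couple is the anode.
E°cell = E°(cathode) − E°(anode) = −2.37 − (−2.94) = +0.57 V.

+0.57 V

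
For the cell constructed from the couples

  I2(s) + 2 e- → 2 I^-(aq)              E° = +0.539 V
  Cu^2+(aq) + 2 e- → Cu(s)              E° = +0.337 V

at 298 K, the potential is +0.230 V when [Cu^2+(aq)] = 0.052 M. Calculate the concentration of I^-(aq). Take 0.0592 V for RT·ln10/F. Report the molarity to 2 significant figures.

I₂/I⁻ is the cathode (higher E°); E°cell = +0.539 − (+0.337) = +0.202 V with n = 2.
Since E = E° − (0.0592/n)·log Q, log Q = n(E° − E)/0.0592 = −0.946.
Balancing electrons gives I2(s) + Cu(s) → 2 I^-(aq) + Cu^2+(aq); thus Q = [I^-(aq)]^2·[Cu^2+(aq)].
Isolating [I^-(aq)] in Q = 10^{−0.946} yields log [I^-(aq)] = 0.169, i.e. 1.5 M.

1.5 M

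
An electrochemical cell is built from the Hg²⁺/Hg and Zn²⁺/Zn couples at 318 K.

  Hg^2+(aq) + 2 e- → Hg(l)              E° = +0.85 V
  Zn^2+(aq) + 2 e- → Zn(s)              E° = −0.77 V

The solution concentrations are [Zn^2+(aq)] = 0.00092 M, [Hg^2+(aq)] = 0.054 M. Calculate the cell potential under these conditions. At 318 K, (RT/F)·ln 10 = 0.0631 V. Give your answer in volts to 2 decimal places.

+1.68 V

Hg²⁺/Hg is reduced (cathode, E° = +0.85 V) and Zn²⁺/Zn is oxidized (anode).
E°cell = +0.85 − (−0.77) = +1.62 V, with n = 2 electrons transferred.
Balancing gives Hg^2+(aq) + Zn(s) → Hg(l) + Zn^2+(aq); hence Q = [Zn^2+(aq)] / [Hg^2+(aq)] = 0.017 (log Q = −1.769).
Applying E = E° − (RT ln10/nF)·log Q gives +1.62 − (0.0631/2)(−1.769) = +1.68 V.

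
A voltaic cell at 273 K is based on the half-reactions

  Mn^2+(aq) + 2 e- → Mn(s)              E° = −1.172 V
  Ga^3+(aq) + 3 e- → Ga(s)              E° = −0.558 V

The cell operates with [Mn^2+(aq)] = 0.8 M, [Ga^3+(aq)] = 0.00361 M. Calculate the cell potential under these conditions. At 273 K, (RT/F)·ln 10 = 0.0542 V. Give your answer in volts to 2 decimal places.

Since E°(Ga³⁺/Ga) > E°(Mn²⁺/Mn), Ga³⁺/Ga serves as the cathode.
The standard potential is −0.558 − (−1.172) = +0.614 V and the balanced reaction transfers n = 6 electrons.
The balanced reaction is 2 Ga^3+(aq) + 3 Mn(s) → 2 Ga(s) + 3 Mn^2+(aq), so Q = [Mn^2+(aq)]^3 / [Ga^3+(aq)]^2 = 3.93×10^4 and log Q = 4.594.
By the Nernst equation, E = +0.614 − (0.0542/6)·(4.594) = +0.57 V.

+0.57 V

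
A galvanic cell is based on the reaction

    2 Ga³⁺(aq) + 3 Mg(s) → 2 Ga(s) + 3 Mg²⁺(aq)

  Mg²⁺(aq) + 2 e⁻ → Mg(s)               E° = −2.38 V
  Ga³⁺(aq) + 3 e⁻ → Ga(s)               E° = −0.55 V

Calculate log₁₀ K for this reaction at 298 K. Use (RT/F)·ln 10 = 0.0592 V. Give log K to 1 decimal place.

log K = 185.5

The Ga³⁺/Ga couple is reduced (cathode); E°cell = −0.55 − (−2.38) = +1.83 V with n = 6.
At equilibrium E = 0, so log K = nE°cell / 0.0592 = (6)(+1.83) / 0.0592 = 185.5.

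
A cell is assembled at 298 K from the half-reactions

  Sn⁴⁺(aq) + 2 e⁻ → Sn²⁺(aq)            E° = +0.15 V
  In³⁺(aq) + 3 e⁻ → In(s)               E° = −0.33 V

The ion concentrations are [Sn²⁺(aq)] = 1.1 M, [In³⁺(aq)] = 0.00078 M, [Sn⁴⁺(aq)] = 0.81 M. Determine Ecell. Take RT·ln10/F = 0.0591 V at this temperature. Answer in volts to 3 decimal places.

+0.537 V

The Sn⁴⁺/Sn²⁺ couple has the more positive E°, so it is the cathode; In³⁺/In is the anode.
The standard potential is +0.15 − (−0.33) = +0.48 V and the balanced reaction transfers n = 6 electrons.
For the overall reaction 3 Sn⁴⁺(aq) + 2 In(s) → 3 Sn²⁺(aq) + 2 In³⁺(aq), Q = ([Sn²⁺(aq)]^3·[In³⁺(aq)]^2) / [Sn⁴⁺(aq)]^3 = 1.52×10^−6, giving log Q = −5.817.
By the Nernst equation, E = +0.48 − (0.0591/6)·(−5.817) = +0.537 V.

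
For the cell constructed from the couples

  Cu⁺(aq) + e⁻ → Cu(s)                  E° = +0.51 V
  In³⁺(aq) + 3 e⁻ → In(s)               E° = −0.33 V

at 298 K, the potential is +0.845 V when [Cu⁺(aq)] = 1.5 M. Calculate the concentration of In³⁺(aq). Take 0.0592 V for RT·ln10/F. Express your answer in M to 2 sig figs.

The Cu⁺/Cu couple has the larger reduction potential, so it is the cathode: E°cell = +0.51 − (−0.33) = +0.84 V and n = 3.
Since E = E° − (0.0592/n)·log Q, log Q = n(E° − E)/0.0592 = −0.253.
Balancing electrons gives 3 Cu⁺(aq) + In(s) → 3 Cu(s) + In³⁺(aq); thus Q = [In³⁺(aq)] / [Cu⁺(aq)]^3.
Substituting the known concentrations and solving, log [In³⁺(aq)] = 0.275 and [In³⁺(aq)] = 1.9 M.

1.9 M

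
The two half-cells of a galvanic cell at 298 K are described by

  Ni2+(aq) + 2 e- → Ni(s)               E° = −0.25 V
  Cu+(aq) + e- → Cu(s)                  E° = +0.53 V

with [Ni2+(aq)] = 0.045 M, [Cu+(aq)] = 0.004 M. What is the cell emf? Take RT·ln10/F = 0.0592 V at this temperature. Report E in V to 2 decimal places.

+0.68 V

The Cu⁺/Cu couple has the more positive E°, so it is the cathode; Ni²⁺/Ni is the anode.
The standard potential is +0.53 − (−0.25) = +0.78 V and the balanced reaction transfers n = 2 electrons.
Balancing gives 2 Cu+(aq) + Ni(s) → 2 Cu(s) + Ni2+(aq); hence Q = [Ni2+(aq)] / [Cu+(aq)]^2 = 2.81×10^3 (log Q = 3.449).
By the Nernst equation, E = +0.78 − (0.0592/2)·(3.449) = +0.68 V.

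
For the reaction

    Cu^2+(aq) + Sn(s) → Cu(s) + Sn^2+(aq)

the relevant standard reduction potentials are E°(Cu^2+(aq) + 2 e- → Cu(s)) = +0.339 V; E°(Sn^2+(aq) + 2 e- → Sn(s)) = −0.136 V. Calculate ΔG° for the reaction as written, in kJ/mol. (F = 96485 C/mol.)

In the reaction as written Cu^2+(aq) is reduced, so the Cu²⁺/Cu couple is the cathode and Sn²⁺/Sn is the anode.
E°cell = +0.339 − (−0.136) = +0.475 V; balancing electrons gives n = 2.
ΔG° = −nFE°cell = −(2)(96485)(+0.475) J/mol = −91.7 kJ/mol.

−91.7 kJ/mol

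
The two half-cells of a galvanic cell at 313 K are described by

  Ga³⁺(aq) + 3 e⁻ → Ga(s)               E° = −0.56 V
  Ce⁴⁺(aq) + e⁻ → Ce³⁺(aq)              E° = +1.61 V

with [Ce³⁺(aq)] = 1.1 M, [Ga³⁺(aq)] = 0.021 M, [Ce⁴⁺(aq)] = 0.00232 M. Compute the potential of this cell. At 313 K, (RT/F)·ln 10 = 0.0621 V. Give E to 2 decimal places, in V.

+2.04 V

Since E°(Ce⁴⁺/Ce³⁺) > E°(Ga³⁺/Ga), Ce⁴⁺/Ce³⁺ serves as the cathode.
E°cell = +1.61 − (−0.56) = +2.17 V, with n = 3 electrons transferred.
The balanced reaction is 3 Ce⁴⁺(aq) + Ga(s) → 3 Ce³⁺(aq) + Ga³⁺(aq), so Q = ([Ce³⁺(aq)]^3·[Ga³⁺(aq)]) / [Ce⁴⁺(aq)]^3 = 2.24×10^6 and log Q = 6.350.
By the Nernst equation, E = +2.17 − (0.0621/3)·(6.350) = +2.04 V.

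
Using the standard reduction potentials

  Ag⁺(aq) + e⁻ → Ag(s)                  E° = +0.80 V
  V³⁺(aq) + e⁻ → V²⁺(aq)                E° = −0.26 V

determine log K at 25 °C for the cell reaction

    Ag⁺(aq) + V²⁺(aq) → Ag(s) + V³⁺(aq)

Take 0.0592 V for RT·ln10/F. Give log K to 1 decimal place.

The Ag⁺/Ag couple is reduced (cathode); E°cell = +0.80 − (−0.26) = +1.06 V with n = 1.
At equilibrium E = 0, so log K = nE°cell / 0.0592 = (1)(+1.06) / 0.0592 = 17.9.

log K = 17.9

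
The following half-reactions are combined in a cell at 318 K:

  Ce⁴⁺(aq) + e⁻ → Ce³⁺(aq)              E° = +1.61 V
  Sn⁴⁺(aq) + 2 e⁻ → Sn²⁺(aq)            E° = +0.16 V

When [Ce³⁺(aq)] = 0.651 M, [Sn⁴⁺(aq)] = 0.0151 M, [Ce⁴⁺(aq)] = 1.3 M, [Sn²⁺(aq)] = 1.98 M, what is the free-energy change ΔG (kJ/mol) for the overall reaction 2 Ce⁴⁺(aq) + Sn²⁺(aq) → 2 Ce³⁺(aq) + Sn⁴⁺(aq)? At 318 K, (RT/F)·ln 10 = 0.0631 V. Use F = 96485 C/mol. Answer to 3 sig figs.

With Ce⁴⁺/Ce³⁺ reduced at the cathode, E°cell = +1.61 − (+0.16) = +1.45 V and n = 2.
Here Q = ([Ce³⁺(aq)]^2·[Sn⁴⁺(aq)]) / ([Ce⁴⁺(aq)]^2·[Sn²⁺(aq)]) = 0.00191 (log Q = −2.718), giving E = +1.45 − (0.0631/2)·(−2.718) = +1.5358 V.
Finally ΔG = −nFE = −(2)(96485 C/mol)(+1.5358 V) = −296 kJ/mol.

−296 kJ/mol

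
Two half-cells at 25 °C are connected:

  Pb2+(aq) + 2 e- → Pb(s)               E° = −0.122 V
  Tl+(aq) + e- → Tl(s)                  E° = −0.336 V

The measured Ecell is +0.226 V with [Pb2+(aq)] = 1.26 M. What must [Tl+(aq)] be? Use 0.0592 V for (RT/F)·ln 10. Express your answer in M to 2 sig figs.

With Pb²⁺/Pb at the cathode and Tl⁺/Tl at the anode, E°cell = −0.122 − (−0.336) = +0.214 V (n = 2).
From the Nernst equation, log Q = n(E° − E)/0.0592 = 2·(+0.214 − (+0.226))/0.0592 = −0.405.
The balanced reaction is Pb2+(aq) + 2 Tl(s) → Pb(s) + 2 Tl+(aq), so Q = [Tl+(aq)]^2 / [Pb2+(aq)].
Isolating [Tl+(aq)] in Q = 10^{−0.405} yields log [Tl+(aq)] = −0.152, i.e. 0.70 M.

0.70 M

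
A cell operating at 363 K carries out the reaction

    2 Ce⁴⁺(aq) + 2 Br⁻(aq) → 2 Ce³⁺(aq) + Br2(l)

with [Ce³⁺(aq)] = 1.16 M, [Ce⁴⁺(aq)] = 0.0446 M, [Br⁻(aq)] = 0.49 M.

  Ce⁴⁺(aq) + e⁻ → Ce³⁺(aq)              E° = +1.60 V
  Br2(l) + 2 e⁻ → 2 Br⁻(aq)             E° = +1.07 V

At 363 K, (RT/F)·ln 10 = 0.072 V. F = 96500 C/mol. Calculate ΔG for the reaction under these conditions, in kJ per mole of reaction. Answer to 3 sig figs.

−78.3 kJ/mol

E°cell = +1.60 − (+1.07) = +0.53 V; the balanced reaction transfers n = 2 electrons.
Q = [Ce³⁺(aq)]^2 / ([Ce⁴⁺(aq)]^2·[Br⁻(aq)]^2) = 2.82×10^3, so log Q = 3.450 and E = +0.53 − (0.072/2)(3.450) = +0.4058 V.
Finally ΔG = −nFE = −(2)(96500 C/mol)(+0.4058 V) = −78.3 kJ/mol.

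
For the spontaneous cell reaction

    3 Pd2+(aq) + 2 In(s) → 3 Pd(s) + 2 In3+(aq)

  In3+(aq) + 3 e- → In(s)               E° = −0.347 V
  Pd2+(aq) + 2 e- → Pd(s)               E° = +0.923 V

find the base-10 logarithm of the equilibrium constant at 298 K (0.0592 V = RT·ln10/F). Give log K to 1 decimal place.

log K = 128.7

The Pd²⁺/Pd couple is reduced (cathode); E°cell = +0.923 − (−0.347) = +1.270 V with n = 6.
At equilibrium E = 0, so log K = nE°cell / 0.0592 = (6)(+1.270) / 0.0592 = 128.7.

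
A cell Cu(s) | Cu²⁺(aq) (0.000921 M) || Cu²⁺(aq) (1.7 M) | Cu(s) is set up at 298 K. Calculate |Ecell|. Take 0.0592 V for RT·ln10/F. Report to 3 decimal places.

0.097 V

For a concentration cell E°cell = 0, since both electrodes use the same couple.
The compartment with the higher Cu²⁺(aq) concentration (1.7 M) acts as the cathode; ions are reduced there and produced at the dilute (0.000921 M) anode.
With n = 2, Ecell = −(0.0592/2)·log([dilute]/[conc]) = −(0.0592/2)·log(0.000921/1.7) = +0.097 V.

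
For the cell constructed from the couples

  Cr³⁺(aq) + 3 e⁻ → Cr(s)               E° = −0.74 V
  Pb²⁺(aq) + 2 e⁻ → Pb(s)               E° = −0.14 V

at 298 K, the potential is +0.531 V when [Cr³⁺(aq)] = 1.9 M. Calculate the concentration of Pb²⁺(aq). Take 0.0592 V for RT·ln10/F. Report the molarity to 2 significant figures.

0.0072 M

The Pb²⁺/Pb couple has the larger reduction potential, so it is the cathode: E°cell = −0.14 − (−0.74) = +0.60 V and n = 6.
From the Nernst equation, log Q = n(E° − E)/0.0592 = 6·(+0.60 − (+0.531))/0.0592 = 6.993.
For 3 Pb²⁺(aq) + 2 Cr(s) → 3 Pb(s) + 2 Cr³⁺(aq), the reaction quotient is Q = [Cr³⁺(aq)]^2 / [Pb²⁺(aq)]^3.
Substituting the known concentrations and solving, log [Pb²⁺(aq)] = −2.145 and [Pb²⁺(aq)] = 0.0072 M.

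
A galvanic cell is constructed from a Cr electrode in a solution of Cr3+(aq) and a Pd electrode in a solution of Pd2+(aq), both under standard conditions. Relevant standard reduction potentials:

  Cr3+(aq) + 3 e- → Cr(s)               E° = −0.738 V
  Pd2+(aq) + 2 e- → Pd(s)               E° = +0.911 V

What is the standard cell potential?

+1.649 V

Of the two couples in this cell, the one with the more positive reduction potential is reduced at the cathode: here that is Pd²⁺/Pd (+0.911 V); Cr³⁺/Cr (−0.738 V) is the anode.
E°cell = E°(cathode) − E°(anode) = +0.911 − (−0.738) = +1.649 V.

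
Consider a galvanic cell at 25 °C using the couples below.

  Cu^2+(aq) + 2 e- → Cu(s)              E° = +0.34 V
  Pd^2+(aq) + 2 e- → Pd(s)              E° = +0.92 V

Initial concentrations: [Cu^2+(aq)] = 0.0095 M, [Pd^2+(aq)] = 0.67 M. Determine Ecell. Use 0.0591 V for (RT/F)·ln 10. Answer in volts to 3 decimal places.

+0.635 V

Pd²⁺/Pd is reduced (cathode, E° = +0.92 V) and Cu²⁺/Cu is oxidized (anode).
E°cell = E°cat − E°an = +0.92 − (+0.34) = +0.58 V; n = 2.
For the overall reaction Pd^2+(aq) + Cu(s) → Pd(s) + Cu^2+(aq), Q = [Cu^2+(aq)] / [Pd^2+(aq)] = 0.0142, giving log Q = −1.848.
E = E° − (0.0591/n)·log Q = +0.58 − (0.0591/2)(−1.848) = +0.635 V.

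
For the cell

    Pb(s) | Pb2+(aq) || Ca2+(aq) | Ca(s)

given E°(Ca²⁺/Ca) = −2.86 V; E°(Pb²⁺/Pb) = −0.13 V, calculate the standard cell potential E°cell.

−2.73 V

By convention the left-hand electrode in cell notation is the anode (oxidation) and the right-hand electrode is the cathode (reduction).
E°cell = E°(right) − E°(left) = −2.86 − (−0.13) = −2.73 V.
The negative sign shows that, as written, the cell would require an external voltage to drive the reaction.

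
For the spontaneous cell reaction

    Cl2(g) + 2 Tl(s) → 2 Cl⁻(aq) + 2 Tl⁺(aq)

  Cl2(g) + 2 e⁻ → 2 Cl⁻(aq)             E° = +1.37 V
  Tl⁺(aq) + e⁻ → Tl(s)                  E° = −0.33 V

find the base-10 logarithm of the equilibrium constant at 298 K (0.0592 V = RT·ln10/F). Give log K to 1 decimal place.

log K = 57.4

The Cl₂/Cl⁻ couple is reduced (cathode); E°cell = +1.37 − (−0.33) = +1.70 V with n = 2.
At equilibrium E = 0, so log K = nE°cell / 0.0592 = (2)(+1.70) / 0.0592 = 57.4.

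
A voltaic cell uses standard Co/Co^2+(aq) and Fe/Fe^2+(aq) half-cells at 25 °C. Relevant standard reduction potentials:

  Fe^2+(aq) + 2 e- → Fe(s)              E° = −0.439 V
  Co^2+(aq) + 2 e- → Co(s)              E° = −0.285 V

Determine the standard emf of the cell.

+0.154 V

The Co²⁺/Co couple has the higher E°, so Co ion is reduced (cathode) and Fe is oxidized (anode).
E°cell = E°(cathode) − E°(anode) = −0.285 − (−0.439) = +0.154 V.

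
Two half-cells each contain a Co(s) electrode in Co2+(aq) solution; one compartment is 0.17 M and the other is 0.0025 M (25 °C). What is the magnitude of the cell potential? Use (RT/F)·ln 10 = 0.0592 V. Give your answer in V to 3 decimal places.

0.054 V

For a concentration cell E°cell = 0, since both electrodes use the same couple.
The compartment with the higher Co2+(aq) concentration (0.17 M) acts as the cathode; ions are reduced there and produced at the dilute (0.0025 M) anode.
With n = 2, Ecell = −(0.0592/2)·log([dilute]/[conc]) = −(0.0592/2)·log(0.0025/0.17) = +0.054 V.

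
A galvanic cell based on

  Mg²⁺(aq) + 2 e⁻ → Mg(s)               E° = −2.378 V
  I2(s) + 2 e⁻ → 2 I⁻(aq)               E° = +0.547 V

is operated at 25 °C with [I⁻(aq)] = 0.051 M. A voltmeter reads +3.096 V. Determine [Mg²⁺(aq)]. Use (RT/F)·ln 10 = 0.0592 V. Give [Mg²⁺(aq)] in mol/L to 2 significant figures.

The I₂/I⁻ couple has the larger reduction potential, so it is the cathode: E°cell = +0.547 − (−2.378) = +2.925 V and n = 2.
From the Nernst equation, log Q = n(E° − E)/0.0592 = 2·(+2.925 − (+3.096))/0.0592 = −5.777.
For I2(s) + Mg(s) → 2 I⁻(aq) + Mg²⁺(aq), the reaction quotient is Q = [I⁻(aq)]^2·[Mg²⁺(aq)].
Substituting the known concentrations and solving, log [Mg²⁺(aq)] = −3.192 and [Mg²⁺(aq)] = 0.00064 M.

0.00064 M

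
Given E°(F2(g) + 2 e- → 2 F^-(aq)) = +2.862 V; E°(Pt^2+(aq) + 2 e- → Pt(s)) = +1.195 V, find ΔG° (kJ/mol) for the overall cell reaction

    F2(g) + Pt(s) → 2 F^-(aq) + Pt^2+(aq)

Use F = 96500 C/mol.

−322 kJ/mol

In the reaction as written F2(g) is reduced, so the F₂/F⁻ couple is the cathode and Pt²⁺/Pt is the anode.
E°cell = +2.862 − (+1.195) = +1.667 V; balancing electrons gives n = 2.
ΔG° = −nFE°cell = −(2)(96500)(+1.667) J/mol = −322 kJ/mol.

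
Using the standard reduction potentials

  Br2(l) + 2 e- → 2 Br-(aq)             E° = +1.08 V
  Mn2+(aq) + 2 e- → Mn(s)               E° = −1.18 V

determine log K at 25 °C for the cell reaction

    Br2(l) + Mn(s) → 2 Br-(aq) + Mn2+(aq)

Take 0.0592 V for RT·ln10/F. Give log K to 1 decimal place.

log K = 76.4

The Br₂/Br⁻ couple is reduced (cathode); E°cell = +1.08 − (−1.18) = +2.26 V with n = 2.
At equilibrium E = 0, so log K = nE°cell / 0.0592 = (2)(+2.26) / 0.0592 = 76.4.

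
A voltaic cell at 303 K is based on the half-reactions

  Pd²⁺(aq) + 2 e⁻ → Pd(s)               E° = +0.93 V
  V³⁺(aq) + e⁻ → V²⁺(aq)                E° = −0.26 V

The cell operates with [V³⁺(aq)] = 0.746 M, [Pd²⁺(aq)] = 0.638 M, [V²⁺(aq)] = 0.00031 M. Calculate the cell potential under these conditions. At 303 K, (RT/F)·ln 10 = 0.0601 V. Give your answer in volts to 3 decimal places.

The Pd²⁺/Pd couple has the more positive E°, so it is the cathode; V³⁺/V²⁺ is the anode.
The standard potential is +0.93 − (−0.26) = +1.19 V and the balanced reaction transfers n = 2 electrons.
Balancing gives Pd²⁺(aq) + 2 V²⁺(aq) → Pd(s) + 2 V³⁺(aq); hence Q = [V³⁺(aq)]^2 / ([Pd²⁺(aq)]·[V²⁺(aq)]^2) = 9.08×10^6 (log Q = 6.958).
E = E° − (0.0601/n)·log Q = +1.19 − (0.0601/2)(6.958) = +0.981 V.

+0.981 V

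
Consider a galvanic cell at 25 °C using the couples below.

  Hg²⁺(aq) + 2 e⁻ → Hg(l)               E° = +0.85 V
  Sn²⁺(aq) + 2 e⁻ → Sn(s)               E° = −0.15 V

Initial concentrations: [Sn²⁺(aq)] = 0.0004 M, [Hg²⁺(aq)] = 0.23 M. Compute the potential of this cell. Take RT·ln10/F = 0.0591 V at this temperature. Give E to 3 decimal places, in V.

Hg²⁺/Hg is reduced (cathode, E° = +0.85 V) and Sn²⁺/Sn is oxidized (anode).
E°cell = E°cat − E°an = +0.85 − (−0.15) = +1.00 V; n = 2.
Balancing gives Hg²⁺(aq) + Sn(s) → Hg(l) + Sn²⁺(aq); hence Q = [Sn²⁺(aq)] / [Hg²⁺(aq)] = 0.00174 (log Q = −2.760).
Applying E = E° − (RT ln10/nF)·log Q gives +1.00 − (0.0591/2)(−2.760) = +1.082 V.

+1.082 V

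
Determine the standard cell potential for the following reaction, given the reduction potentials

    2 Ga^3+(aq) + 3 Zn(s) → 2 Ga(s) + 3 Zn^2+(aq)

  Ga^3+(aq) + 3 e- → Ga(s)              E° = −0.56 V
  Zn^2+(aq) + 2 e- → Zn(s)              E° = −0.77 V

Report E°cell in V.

+0.21 V

In the reaction as written, Ga^3+(aq) is reduced (cathode) and Zn^2+(aq) is produced by oxidation at the anode.
E°cell = E°(cathode) − E°(anode) = −0.56 − (−0.77) = +0.21 V.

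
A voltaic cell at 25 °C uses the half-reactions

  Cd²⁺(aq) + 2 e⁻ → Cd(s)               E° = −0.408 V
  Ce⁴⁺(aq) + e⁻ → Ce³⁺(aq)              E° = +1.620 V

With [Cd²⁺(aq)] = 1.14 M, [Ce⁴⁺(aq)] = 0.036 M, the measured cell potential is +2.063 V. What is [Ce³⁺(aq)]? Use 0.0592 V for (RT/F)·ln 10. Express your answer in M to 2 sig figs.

0.0086 M

The Ce⁴⁺/Ce³⁺ couple has the larger reduction potential, so it is the cathode: E°cell = +1.620 − (−0.408) = +2.028 V and n = 2.
Rearranging E = E° − (0.0592/n)·log Q gives log Q = 2(+2.028 − (+2.063))/0.0592 = −1.182.
For 2 Ce⁴⁺(aq) + Cd(s) → 2 Ce³⁺(aq) + Cd²⁺(aq), the reaction quotient is Q = ([Ce³⁺(aq)]^2·[Cd²⁺(aq)]) / [Ce⁴⁺(aq)]^2.
Solving for the unknown gives log [Ce³⁺(aq)] = −2.063, so [Ce³⁺(aq)] ≈ 0.0086 M.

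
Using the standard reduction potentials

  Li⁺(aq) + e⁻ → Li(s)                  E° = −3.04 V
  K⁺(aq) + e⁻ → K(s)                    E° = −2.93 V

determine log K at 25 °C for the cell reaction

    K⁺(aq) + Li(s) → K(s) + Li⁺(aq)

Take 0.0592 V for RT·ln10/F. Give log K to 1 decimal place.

log K = 1.9

The K⁺/K couple is reduced (cathode); E°cell = −2.93 − (−3.04) = +0.11 V with n = 1.
At equilibrium E = 0, so log K = nE°cell / 0.0592 = (1)(+0.11) / 0.0592 = 1.9.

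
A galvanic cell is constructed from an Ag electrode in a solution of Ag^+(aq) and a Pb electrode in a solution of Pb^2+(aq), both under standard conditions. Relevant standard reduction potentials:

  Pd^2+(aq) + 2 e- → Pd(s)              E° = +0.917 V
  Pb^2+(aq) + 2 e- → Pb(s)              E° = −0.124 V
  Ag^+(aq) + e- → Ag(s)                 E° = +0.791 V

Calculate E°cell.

+0.915 V

The Ag⁺/Ag couple has the higher E°, so Ag ion is reduced (cathode) and Pb is oxidized (anode).
E°cell = E°(cathode) − E°(anode) = +0.791 − (−0.124) = +0.915 V.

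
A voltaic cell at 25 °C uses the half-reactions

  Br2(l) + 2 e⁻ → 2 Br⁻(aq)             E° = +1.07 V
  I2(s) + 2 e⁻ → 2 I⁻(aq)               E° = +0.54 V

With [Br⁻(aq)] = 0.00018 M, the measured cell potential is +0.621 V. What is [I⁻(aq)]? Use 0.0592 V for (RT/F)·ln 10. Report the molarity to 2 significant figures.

0.0062 M

The Br₂/Br⁻ couple has the larger reduction potential, so it is the cathode: E°cell = +1.07 − (+0.54) = +0.53 V and n = 2.
Rearranging E = E° − (0.0592/n)·log Q gives log Q = 2(+0.53 − (+0.621))/0.0592 = −3.074.
Balancing electrons gives Br2(l) + 2 I⁻(aq) → 2 Br⁻(aq) + I2(s); thus Q = [Br⁻(aq)]^2 / [I⁻(aq)]^2.
Isolating [I⁻(aq)] in Q = 10^{−3.074} yields log [I⁻(aq)] = −2.208, i.e. 0.0062 M.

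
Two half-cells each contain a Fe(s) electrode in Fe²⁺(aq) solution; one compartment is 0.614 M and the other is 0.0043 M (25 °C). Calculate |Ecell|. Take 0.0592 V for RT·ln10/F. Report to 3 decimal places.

For a concentration cell E°cell = 0, since both electrodes use the same couple.
The compartment with the higher Fe²⁺(aq) concentration (0.614 M) acts as the cathode; ions are reduced there and produced at the dilute (0.0043 M) anode.
With n = 2, Ecell = −(0.0592/2)·log([dilute]/[conc]) = −(0.0592/2)·log(0.0043/0.614) = +0.064 V.

0.064 V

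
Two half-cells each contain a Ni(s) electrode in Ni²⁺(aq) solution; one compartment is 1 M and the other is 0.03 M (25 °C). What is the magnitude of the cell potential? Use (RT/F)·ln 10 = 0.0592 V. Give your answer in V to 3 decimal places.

0.045 V

For a concentration cell E°cell = 0, since both electrodes use the same couple.
The compartment with the higher Ni²⁺(aq) concentration (1 M) acts as the cathode; ions are reduced there and produced at the dilute (0.03 M) anode.
With n = 2, Ecell = −(0.0592/2)·log([dilute]/[conc]) = −(0.0592/2)·log(0.03/1) = +0.045 V.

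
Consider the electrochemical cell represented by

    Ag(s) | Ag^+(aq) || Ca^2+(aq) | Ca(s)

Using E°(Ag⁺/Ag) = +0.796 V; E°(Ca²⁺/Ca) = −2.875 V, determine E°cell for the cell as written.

−3.671 V

By convention the left-hand electrode in cell notation is the anode (oxidation) and the right-hand electrode is the cathode (reduction).
E°cell = E°(right) − E°(left) = −2.875 − (+0.796) = −3.671 V.
The negative sign shows that, as written, the cell would require an external voltage to drive the reaction.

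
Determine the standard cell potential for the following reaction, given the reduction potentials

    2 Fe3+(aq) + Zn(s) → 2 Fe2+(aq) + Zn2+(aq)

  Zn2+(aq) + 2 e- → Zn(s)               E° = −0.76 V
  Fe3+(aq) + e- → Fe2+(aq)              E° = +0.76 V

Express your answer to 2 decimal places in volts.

+1.52 V

In the reaction as written, Fe3+(aq) is reduced (cathode) and Zn2+(aq) is produced by oxidation at the anode.
E°cell = E°(cathode) − E°(anode) = +0.76 − (−0.76) = +1.52 V.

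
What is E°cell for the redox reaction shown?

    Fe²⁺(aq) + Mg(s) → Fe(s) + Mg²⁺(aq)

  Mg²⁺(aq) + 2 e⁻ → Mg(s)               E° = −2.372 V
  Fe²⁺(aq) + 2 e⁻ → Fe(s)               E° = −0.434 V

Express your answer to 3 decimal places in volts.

+1.938 V

In the reaction as written, Fe²⁺(aq) is reduced (cathode) and Mg²⁺(aq) is produced by oxidation at the anode.
E°cell = E°(cathode) − E°(anode) = −0.434 − (−2.372) = +1.938 V.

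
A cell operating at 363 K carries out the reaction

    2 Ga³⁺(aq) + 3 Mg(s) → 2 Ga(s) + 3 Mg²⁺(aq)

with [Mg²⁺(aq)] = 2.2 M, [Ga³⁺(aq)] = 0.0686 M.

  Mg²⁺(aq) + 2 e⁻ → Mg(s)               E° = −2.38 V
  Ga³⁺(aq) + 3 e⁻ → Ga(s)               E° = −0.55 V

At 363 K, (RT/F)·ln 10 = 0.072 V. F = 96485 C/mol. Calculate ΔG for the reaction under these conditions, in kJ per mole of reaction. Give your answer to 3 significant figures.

The standard cell potential is −0.55 − (−2.38) = +1.83 V, with n = 6 electrons in the balanced equation.
The reaction quotient is [Mg²⁺(aq)]^3 / [Ga³⁺(aq)]^2 = 2.26×10^3; by Nernst, E = +1.83 − (0.072/6)(3.355) = +1.7897 V.
Finally ΔG = −nFE = −(6)(96485 C/mol)(+1.7897 V) = −1040 kJ/mol.

−1040 kJ/mol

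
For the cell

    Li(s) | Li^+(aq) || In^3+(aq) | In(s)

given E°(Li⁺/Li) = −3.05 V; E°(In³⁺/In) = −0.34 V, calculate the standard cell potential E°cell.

By convention the left-hand electrode in cell notation is the anode (oxidation) and the right-hand electrode is the cathode (reduction).
E°cell = E°(right) − E°(left) = −0.34 − (−3.05) = +2.71 V.

+2.71 V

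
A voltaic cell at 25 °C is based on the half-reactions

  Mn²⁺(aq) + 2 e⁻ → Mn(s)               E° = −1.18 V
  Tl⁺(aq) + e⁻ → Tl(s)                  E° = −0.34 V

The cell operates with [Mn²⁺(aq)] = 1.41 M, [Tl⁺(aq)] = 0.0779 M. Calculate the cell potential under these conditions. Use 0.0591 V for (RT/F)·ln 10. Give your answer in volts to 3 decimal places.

Tl⁺/Tl is reduced (cathode, E° = −0.34 V) and Mn²⁺/Mn is oxidized (anode).
E°cell = −0.34 − (−1.18) = +0.84 V, with n = 2 electrons transferred.
The balanced reaction is 2 Tl⁺(aq) + Mn(s) → 2 Tl(s) + Mn²⁺(aq), so Q = [Mn²⁺(aq)] / [Tl⁺(aq)]^2 = 232 and log Q = 2.366.
By the Nernst equation, E = +0.84 − (0.0591/2)·(2.366) = +0.770 V.

+0.770 V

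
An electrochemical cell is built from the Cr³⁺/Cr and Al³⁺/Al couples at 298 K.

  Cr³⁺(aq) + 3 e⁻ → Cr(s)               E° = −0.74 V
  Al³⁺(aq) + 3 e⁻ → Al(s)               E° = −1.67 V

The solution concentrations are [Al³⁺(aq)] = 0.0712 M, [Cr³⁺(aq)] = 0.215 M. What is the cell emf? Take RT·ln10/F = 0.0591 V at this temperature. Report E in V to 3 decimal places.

Since E°(Cr³⁺/Cr) > E°(Al³⁺/Al), Cr³⁺/Cr serves as the cathode.
The standard potential is −0.74 − (−1.67) = +0.93 V and the balanced reaction transfers n = 3 electrons.
Balancing gives Cr³⁺(aq) + Al(s) → Cr(s) + Al³⁺(aq); hence Q = [Al³⁺(aq)] / [Cr³⁺(aq)] = 0.331 (log Q = −0.480).
E = E° − (0.0591/n)·log Q = +0.93 − (0.0591/3)(−0.480) = +0.939 V.

+0.939 V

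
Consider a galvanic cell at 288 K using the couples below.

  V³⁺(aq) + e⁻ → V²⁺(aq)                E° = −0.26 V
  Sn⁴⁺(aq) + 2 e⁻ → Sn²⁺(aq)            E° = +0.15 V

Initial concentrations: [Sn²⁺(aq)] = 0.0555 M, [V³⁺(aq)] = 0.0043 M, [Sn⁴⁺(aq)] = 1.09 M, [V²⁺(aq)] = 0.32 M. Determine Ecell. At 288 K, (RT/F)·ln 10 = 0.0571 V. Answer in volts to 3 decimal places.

Sn⁴⁺/Sn²⁺ is reduced (cathode, E° = +0.15 V) and V³⁺/V²⁺ is oxidized (anode).
E°cell = +0.15 − (−0.26) = +0.41 V, with n = 2 electrons transferred.
For the overall reaction Sn⁴⁺(aq) + 2 V²⁺(aq) → Sn²⁺(aq) + 2 V³⁺(aq), Q = ([Sn²⁺(aq)]·[V³⁺(aq)]^2) / ([Sn⁴⁺(aq)]·[V²⁺(aq)]^2) = 9.19×10^−6, giving log Q = −5.036.
By the Nernst equation, E = +0.41 − (0.0571/2)·(−5.036) = +0.554 V.

+0.554 V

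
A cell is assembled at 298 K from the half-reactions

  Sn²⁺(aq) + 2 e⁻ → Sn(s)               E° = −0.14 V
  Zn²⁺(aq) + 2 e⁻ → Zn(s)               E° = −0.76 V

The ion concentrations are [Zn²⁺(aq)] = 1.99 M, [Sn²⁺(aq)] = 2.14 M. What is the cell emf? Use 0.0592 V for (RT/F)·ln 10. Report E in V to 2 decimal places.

+0.62 V

The Sn²⁺/Sn couple has the more positive E°, so it is the cathode; Zn²⁺/Zn is the anode.
E°cell = E°cat − E°an = −0.14 − (−0.76) = +0.62 V; n = 2.
Balancing gives Sn²⁺(aq) + Zn(s) → Sn(s) + Zn²⁺(aq); hence Q = [Zn²⁺(aq)] / [Sn²⁺(aq)] = 0.93 (log Q = −0.032).
Applying E = E° − (RT ln10/nF)·log Q gives +0.62 − (0.0592/2)(−0.032) = +0.62 V.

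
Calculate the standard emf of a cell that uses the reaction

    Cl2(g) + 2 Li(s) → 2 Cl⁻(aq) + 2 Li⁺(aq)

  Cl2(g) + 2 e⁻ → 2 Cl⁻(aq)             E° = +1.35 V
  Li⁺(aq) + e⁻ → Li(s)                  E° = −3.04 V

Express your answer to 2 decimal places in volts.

+4.39 V

Cl2(g) gains electrons, so the Cl₂/Cl⁻ couple is the cathode; the Li⁺/Li couple is the anode.
E°cell = E°(cathode) − E°(anode) = +1.35 − (−3.04) = +4.39 V.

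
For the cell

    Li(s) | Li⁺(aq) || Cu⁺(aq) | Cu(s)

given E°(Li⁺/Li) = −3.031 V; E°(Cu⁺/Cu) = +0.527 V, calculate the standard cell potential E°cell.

By convention the left-hand electrode in cell notation is the anode (oxidation) and the right-hand electrode is the cathode (reduction).
E°cell = E°(right) − E°(left) = +0.527 − (−3.031) = +3.558 V.

+3.558 V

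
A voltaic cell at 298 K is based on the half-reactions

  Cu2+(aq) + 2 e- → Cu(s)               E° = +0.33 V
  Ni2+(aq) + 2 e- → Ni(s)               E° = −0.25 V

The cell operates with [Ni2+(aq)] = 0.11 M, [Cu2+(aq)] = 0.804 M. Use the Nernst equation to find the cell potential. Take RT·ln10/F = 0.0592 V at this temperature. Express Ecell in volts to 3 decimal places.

Since E°(Cu²⁺/Cu) > E°(Ni²⁺/Ni), Cu²⁺/Cu serves as the cathode.
The standard potential is +0.33 − (−0.25) = +0.58 V and the balanced reaction transfers n = 2 electrons.
For the overall reaction Cu2+(aq) + Ni(s) → Cu(s) + Ni2+(aq), Q = [Ni2+(aq)] / [Cu2+(aq)] = 0.137, giving log Q = −0.864.
E = E° − (0.0592/n)·log Q = +0.58 − (0.0592/2)(−0.864) = +0.606 V.

+0.606 V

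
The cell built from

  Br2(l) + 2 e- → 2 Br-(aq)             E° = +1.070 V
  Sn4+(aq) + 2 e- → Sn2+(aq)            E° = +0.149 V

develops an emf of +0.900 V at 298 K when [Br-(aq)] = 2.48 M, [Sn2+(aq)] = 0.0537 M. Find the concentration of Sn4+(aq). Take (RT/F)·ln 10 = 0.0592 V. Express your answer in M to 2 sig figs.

0.045 M

Br₂/Br⁻ is the cathode (higher E°); E°cell = +1.070 − (+0.149) = +0.921 V with n = 2.
From the Nernst equation, log Q = n(E° − E)/0.0592 = 2·(+0.921 − (+0.900))/0.0592 = 0.709.
Balancing electrons gives Br2(l) + Sn2+(aq) → 2 Br-(aq) + Sn4+(aq); thus Q = ([Br-(aq)]^2·[Sn4+(aq)]) / [Sn2+(aq)].
Isolating [Sn4+(aq)] in Q = 10^{0.709} yields log [Sn4+(aq)] = −1.350, i.e. 0.045 M.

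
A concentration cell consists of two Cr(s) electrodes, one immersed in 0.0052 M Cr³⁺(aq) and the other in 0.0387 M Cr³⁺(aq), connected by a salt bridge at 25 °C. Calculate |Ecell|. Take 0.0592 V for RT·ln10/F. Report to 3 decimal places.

0.017 V

For a concentration cell E°cell = 0, since both electrodes use the same couple.
The compartment with the higher Cr³⁺(aq) concentration (0.0387 M) acts as the cathode; ions are reduced there and produced at the dilute (0.0052 M) anode.
With n = 3, Ecell = −(0.0592/3)·log([dilute]/[conc]) = −(0.0592/3)·log(0.0052/0.0387) = +0.017 V.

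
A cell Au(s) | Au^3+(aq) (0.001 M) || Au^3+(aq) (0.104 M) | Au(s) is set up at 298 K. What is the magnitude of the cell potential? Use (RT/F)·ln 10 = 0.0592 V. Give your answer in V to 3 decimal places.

0.040 V

For a concentration cell E°cell = 0, since both electrodes use the same couple.
The compartment with the higher Au^3+(aq) concentration (0.104 M) acts as the cathode; ions are reduced there and produced at the dilute (0.001 M) anode.
With n = 3, Ecell = −(0.0592/3)·log([dilute]/[conc]) = −(0.0592/3)·log(0.001/0.104) = +0.040 V.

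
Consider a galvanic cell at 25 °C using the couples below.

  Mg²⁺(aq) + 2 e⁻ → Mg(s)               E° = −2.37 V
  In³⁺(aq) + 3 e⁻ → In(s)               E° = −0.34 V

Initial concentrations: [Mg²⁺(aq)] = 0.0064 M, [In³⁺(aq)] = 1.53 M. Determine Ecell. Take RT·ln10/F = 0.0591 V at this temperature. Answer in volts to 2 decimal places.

+2.10 V

The In³⁺/In couple has the more positive E°, so it is the cathode; Mg²⁺/Mg is the anode.
E°cell = E°cat − E°an = −0.34 − (−2.37) = +2.03 V; n = 6.
Balancing gives 2 In³⁺(aq) + 3 Mg(s) → 2 In(s) + 3 Mg²⁺(aq); hence Q = [Mg²⁺(aq)]^3 / [In³⁺(aq)]^2 = 1.12×10^−7 (log Q = −6.951).
Applying E = E° − (RT ln10/nF)·log Q gives +2.03 − (0.0591/6)(−6.951) = +2.10 V.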